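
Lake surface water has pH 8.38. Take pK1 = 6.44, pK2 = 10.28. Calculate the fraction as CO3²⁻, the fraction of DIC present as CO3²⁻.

α₂ = 0.0123

α₂ = 1 / (1 + [H⁺]/K2 + [H⁺]²/(K1K2)) = 1 / (1 + 10^+1.90 + 10^-0.04)
   = 1 / (1 + 79.433 + 0.91201) = 1/81.345 = 0.01229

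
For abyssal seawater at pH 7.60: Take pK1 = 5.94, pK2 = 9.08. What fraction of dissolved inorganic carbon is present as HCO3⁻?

α₁ = 0.948

α₁ = 1 / (1 + [H⁺]/K1 + K2/[H⁺]) = 1 / (1 + 10^-1.66 + 10^-1.48)
   = 1 / (1 + 0.021878 + 0.033113) = 1/1.0550 = 0.9479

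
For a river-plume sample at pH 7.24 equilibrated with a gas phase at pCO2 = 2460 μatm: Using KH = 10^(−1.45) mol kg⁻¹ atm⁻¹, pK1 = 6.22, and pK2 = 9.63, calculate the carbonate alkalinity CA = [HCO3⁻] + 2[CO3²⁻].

CA = 0.921 mmol/kg

[CO2*] = KH · pCO2 = 10^(−1.45) × 2460×10^-6 = 8.728×10^-5 mol/kg
α₀ = 1/(1 + K1/[H⁺] + K1K2/[H⁺]²) = 1/(1 + 10^+1.02 + 10^-1.37) = 0.08685
DIC = [CO2*]/α₀ = 8.728×10^-5 / 0.08685 = 1.005 mmol/kg
CA = (α₁ + 2α₂)·DIC = (0.9094 + 2×0.003705) × 1.005 = 0.921 mmol/kg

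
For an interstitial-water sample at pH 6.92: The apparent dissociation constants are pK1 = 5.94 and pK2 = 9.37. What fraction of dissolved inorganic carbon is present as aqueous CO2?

α₀ = 0.0945

α₀ = 1 / (1 + K1/[H⁺] + K1K2/[H⁺]²) = 1 / (1 + 10^+0.98 + 10^-1.47)
   = 1 / (1 + 9.5499 + 0.033884) = 1/10.584 = 0.09448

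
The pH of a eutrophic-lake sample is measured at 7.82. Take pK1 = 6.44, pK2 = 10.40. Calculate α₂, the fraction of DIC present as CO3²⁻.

α₂ = 0.00252

α₂ = 1 / (1 + [H⁺]/K2 + [H⁺]²/(K1K2)) = 1 / (1 + 10^+2.58 + 10^+1.20)
   = 1 / (1 + 380.19 + 15.849) = 1/397.04 = 0.002519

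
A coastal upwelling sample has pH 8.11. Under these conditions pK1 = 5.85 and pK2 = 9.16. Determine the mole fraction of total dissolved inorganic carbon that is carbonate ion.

α₂ = 0.0814

α₂ = 1 / (1 + [H⁺]/K2 + [H⁺]²/(K1K2)) = 1 / (1 + 10^+1.05 + 10^-1.21)
   = 1 / (1 + 11.220 + 0.061660) = 1/12.282 = 0.08142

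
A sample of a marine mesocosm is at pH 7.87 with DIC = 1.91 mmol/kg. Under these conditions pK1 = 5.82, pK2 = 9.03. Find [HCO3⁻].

[HCO3⁻] = 1.77 mmol/kg

α₁ = 1 / (1 + [H⁺]/K1 + K2/[H⁺]) = 1 / (1 + 10^-2.05 + 10^-1.16)
   = 1 / (1 + 0.0089125 + 0.069183) = 1/1.0781 = 0.9276
[HCO3⁻] = α₁ × DIC = 0.9276 × 1.91 = 1.77 mmol/kg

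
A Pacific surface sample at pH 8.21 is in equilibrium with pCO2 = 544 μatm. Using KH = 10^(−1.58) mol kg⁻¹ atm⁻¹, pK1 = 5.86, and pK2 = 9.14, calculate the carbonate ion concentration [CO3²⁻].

[CO3²⁻] = 0.376 mmol/kg

[CO2*] = KH · pCO2 = 10^(−1.58) × 544×10^-6 = 1.431×10^-5 mol/kg
α₀ = 1/(1 + K1/[H⁺] + K1K2/[H⁺]²) = 1/(1 + 10^+2.35 + 10^+1.42) = 0.003981
DIC = [CO2*]/α₀ = 1.431×10^-5 / 0.003981 = 3.594 mmol/kg
[CO3²⁻] = α₂·DIC; α₂ = 0.1047, so [CO3²⁻] = 0.1047 × 3.594 = 0.376 mmol/kg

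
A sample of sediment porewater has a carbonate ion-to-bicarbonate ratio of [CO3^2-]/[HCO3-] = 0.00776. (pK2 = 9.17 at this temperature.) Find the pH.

pH = 7.06

From K2 = [H⁺][CO3^2-]/[HCO3-]:  pH = pK2 + log₁₀([CO3^2-]/[HCO3-])
log₁₀(0.00776) = -2.110
pH = 9.17 + (-2.110) = 7.06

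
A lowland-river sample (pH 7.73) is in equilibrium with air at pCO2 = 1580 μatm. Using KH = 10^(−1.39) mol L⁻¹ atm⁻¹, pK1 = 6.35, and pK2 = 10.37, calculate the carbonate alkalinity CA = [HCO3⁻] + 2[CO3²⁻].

[CO2*] = KH · pCO2 = 10^(−1.39) × 1580×10^-6 = 6.437×10^-5 mol/L
α₀ = 1/(1 + K1/[H⁺] + K1K2/[H⁺]²) = 1/(1 + 10^+1.38 + 10^-1.26) = 0.03993
DIC = [CO2*]/α₀ = 6.437×10^-5 / 0.03993 = 1.612 mmol/L
CA = (α₁ + 2α₂)·DIC = (0.9579 + 2×0.002194) × 1.612 = 1.55 mmol/L

CA = 1.55 mmol/L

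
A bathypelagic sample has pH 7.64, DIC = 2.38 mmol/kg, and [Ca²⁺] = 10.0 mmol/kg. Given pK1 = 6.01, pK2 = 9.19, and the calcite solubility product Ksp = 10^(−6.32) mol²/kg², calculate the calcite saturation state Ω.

α₂ = 1 / (1 + [H⁺]/K2 + [H⁺]²/(K1K2)) = 1 / (1 + 10^+1.55 + 10^-0.08)
   = 1 / (1 + 35.481 + 0.83176) = 1/37.313 = 0.02680
[CO3²⁻] = α₂ × DIC = 0.02680 × 2.38 = 0.06378 mmol/kg
Ksp = 10^(−6.32) = 4.786×10^-7
Ω = [Ca²⁺][CO3²⁻]/Ksp = (10.0×10^-3)(6.378×10^-5) / 4.786×10^-7 = 1.33

Ω = 1.33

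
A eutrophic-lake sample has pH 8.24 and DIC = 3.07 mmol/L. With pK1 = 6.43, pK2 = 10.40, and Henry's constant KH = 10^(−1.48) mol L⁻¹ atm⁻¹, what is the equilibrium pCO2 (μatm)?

pCO2 = 1400 μatm

α₀ = 1 / (1 + K1/[H⁺] + K1K2/[H⁺]²) = 1 / (1 + 10^+1.81 + 10^-0.35)
   = 1 / (1 + 64.565 + 0.44668) = 1/66.012 = 0.01515
[CO2*] = α₀ × DIC = 0.01515 × 3.07 = 0.04651 mmol/L
pCO2 = [CO2*]/KH = 4.651×10^-5 / 3.311×10^-2 = 1400 μatm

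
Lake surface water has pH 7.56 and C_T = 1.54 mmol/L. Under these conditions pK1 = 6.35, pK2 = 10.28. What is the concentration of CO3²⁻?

[CO3²⁻] = 2.76 μmol/L

α₂ = 1 / (1 + [H⁺]/K2 + [H⁺]²/(K1K2)) = 1 / (1 + 10^+2.72 + 10^+1.51)
   = 1 / (1 + 524.81 + 32.359) = 1/558.17 = 0.001792
[CO3²⁻] = α₂ × DIC = 0.001792 × 1.54 = 0.00276 mmol/L = 2.76 μmol/L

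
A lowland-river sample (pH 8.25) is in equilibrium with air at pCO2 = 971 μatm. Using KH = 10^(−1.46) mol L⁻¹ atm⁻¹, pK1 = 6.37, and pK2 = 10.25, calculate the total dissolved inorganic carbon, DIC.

DIC = 2.61 mmol/L

[CO2*] = KH · pCO2 = 10^(−1.46) × 971×10^-6 = 3.367×10^-5 mol/L
α₀ = 1/(1 + K1/[H⁺] + K1K2/[H⁺]²) = 1/(1 + 10^+1.88 + 10^-0.12) = 0.01288
DIC = [CO2*]/α₀ = 3.367×10^-5 / 0.01288 = 2.61 mmol/L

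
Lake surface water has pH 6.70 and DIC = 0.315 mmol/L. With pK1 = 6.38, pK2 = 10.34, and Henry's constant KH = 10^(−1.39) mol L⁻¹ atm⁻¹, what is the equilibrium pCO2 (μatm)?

α₀ = 1 / (1 + K1/[H⁺] + K1K2/[H⁺]²) = 1 / (1 + 10^+0.32 + 10^-3.32)
   = 1 / (1 + 2.0893 + 0.00047863) = 1/3.0898 = 0.3236
[CO2*] = α₀ × DIC = 0.3236 × 0.315 = 0.1019 mmol/L
pCO2 = [CO2*]/KH = 1.019×10^-4 / 4.074×10^-2 = 2500 μatm

pCO2 = 2500 μatm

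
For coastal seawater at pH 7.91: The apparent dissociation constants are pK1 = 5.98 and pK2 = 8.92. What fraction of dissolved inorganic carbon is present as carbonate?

α₂ = 1 / (1 + [H⁺]/K2 + [H⁺]²/(K1K2)) = 1 / (1 + 10^+1.01 + 10^-0.92)
   = 1 / (1 + 10.233 + 0.12023) = 1/11.353 = 0.08808

α₂ = 0.0881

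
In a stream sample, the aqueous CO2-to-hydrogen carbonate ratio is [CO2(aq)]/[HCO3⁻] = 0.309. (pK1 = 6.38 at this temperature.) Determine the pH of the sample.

pH = 6.89

From K1 = [H⁺][HCO3⁻]/[CO2(aq)]:  pH = pK1 − log₁₀([CO2(aq)]/[HCO3⁻])
log₁₀(0.309) = -0.510
pH = 6.38 − (-0.510) = 6.89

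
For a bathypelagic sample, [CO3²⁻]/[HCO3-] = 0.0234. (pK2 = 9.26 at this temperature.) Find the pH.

From K2 = [H⁺][CO3²⁻]/[HCO3-]:  pH = pK2 + log₁₀([CO3²⁻]/[HCO3-])
log₁₀(0.0234) = -1.631
pH = 9.26 + (-1.631) = 7.63

pH = 7.63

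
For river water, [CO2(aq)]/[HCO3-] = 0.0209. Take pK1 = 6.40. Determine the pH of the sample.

From K1 = [H⁺][HCO3-]/[CO2(aq)]:  pH = pK1 − log₁₀([CO2(aq)]/[HCO3-])
log₁₀(0.0209) = -1.680
pH = 6.40 − (-1.680) = 8.08

pH = 8.08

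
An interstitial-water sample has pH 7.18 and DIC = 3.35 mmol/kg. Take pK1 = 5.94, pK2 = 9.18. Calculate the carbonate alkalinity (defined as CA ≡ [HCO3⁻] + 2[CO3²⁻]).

CA = 3.20 mmol/kg

CA = [HCO3⁻] + 2[CO3²⁻] = (α₁ + 2α₂)·DIC
At pH 7.18: [H⁺]/K1 = 10^-1.24 = 0.057544, K2/[H⁺] = 10^-2.00 = 0.010000
α₁ = 1/(1 + 0.057544 + 0.010000) = 1/1.0675 = 0.9367; α₂ = α₁·K2/[H⁺] = 0.009367
α₁ + 2α₂ = 0.9555
CA = 0.9555 × 3.35 = 3.20 mmol/kg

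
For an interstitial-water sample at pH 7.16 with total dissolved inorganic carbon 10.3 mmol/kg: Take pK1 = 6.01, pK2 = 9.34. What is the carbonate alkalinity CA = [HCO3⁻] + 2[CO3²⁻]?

CA = [HCO3⁻] + 2[CO3²⁻] = (α₁ + 2α₂)·DIC
At pH 7.16: [H⁺]/K1 = 10^-1.15 = 0.070795, K2/[H⁺] = 10^-2.18 = 0.0066069
α₁ = 1/(1 + 0.070795 + 0.0066069) = 1/1.0774 = 0.9282; α₂ = α₁·K2/[H⁺] = 0.006132
α₁ + 2α₂ = 0.9404
CA = 0.9404 × 10.3 = 9.69 mmol/kg

CA = 9.69 mmol/kg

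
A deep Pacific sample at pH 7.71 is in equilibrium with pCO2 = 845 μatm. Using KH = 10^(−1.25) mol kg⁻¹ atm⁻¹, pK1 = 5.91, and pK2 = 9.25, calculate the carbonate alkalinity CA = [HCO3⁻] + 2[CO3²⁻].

[CO2*] = KH · pCO2 = 10^(−1.25) × 845×10^-6 = 4.752×10^-5 mol/kg
α₀ = 1/(1 + K1/[H⁺] + K1K2/[H⁺]²) = 1/(1 + 10^+1.80 + 10^+0.26) = 0.01517
DIC = [CO2*]/α₀ = 4.752×10^-5 / 0.01517 = 3.132 mmol/kg
CA = (α₁ + 2α₂)·DIC = (0.9572 + 2×0.02761) × 3.132 = 3.17 mmol/kg

CA = 3.17 mmol/kg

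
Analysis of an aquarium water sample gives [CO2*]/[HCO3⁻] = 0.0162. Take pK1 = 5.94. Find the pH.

pH = 7.73

From K1 = [H⁺][HCO3⁻]/[CO2*]:  pH = pK1 − log₁₀([CO2*]/[HCO3⁻])
log₁₀(0.0162) = -1.790
pH = 5.94 − (-1.790) = 7.73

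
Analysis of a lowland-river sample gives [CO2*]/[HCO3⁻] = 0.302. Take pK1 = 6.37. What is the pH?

pH = 6.89

From K1 = [H⁺][HCO3⁻]/[CO2*]:  pH = pK1 − log₁₀([CO2*]/[HCO3⁻])
log₁₀(0.302) = -0.520
pH = 6.37 − (-0.520) = 6.89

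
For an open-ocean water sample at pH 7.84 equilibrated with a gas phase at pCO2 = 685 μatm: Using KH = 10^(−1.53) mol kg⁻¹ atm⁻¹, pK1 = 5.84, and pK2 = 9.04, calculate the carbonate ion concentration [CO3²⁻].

[CO3²⁻] = 0.128 mmol/kg

[CO2*] = KH · pCO2 = 10^(−1.53) × 685×10^-6 = 2.022×10^-5 mol/kg
α₀ = 1/(1 + K1/[H⁺] + K1K2/[H⁺]²) = 1/(1 + 10^+2.00 + 10^+0.80) = 0.009319
DIC = [CO2*]/α₀ = 2.022×10^-5 / 0.009319 = 2.169 mmol/kg
[CO3²⁻] = α₂·DIC; α₂ = 0.05880, so [CO3²⁻] = 0.05880 × 2.169 = 0.128 mmol/kg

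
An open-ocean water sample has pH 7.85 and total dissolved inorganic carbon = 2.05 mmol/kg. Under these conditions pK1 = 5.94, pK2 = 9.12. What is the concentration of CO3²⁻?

α₂ = 1 / (1 + [H⁺]/K2 + [H⁺]²/(K1K2)) = 1 / (1 + 10^+1.27 + 10^-0.64)
   = 1 / (1 + 18.621 + 0.22909) = 1/19.850 = 0.05038
[CO3²⁻] = α₂ × DIC = 0.05038 × 2.05 = 0.103 mmol/kg

[CO3²⁻] = 0.103 mmol/kg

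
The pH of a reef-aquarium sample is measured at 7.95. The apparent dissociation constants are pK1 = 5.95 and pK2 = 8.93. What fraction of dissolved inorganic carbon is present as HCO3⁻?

α₁ = 1 / (1 + [H⁺]/K1 + K2/[H⁺]) = 1 / (1 + 10^-2.00 + 10^-0.98)
   = 1 / (1 + 0.010000 + 0.10471) = 1/1.1147 = 0.8971

α₁ = 0.897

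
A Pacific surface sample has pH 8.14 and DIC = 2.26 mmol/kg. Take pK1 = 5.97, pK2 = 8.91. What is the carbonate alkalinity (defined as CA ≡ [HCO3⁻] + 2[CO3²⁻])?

CA = 2.57 mmol/kg

CA = [HCO3⁻] + 2[CO3²⁻] = (α₁ + 2α₂)·DIC
At pH 8.14: [H⁺]/K1 = 10^-2.17 = 0.0067608, K2/[H⁺] = 10^-0.77 = 0.16982
α₁ = 1/(1 + 0.0067608 + 0.16982) = 1/1.1766 = 0.8499; α₂ = α₁·K2/[H⁺] = 0.1443
α₁ + 2α₂ = 1.1386
CA = 1.1386 × 2.26 = 2.57 mmol/kg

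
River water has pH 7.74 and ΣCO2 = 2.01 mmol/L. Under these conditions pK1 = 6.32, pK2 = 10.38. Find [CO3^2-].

α₂ = 1 / (1 + [H⁺]/K2 + [H⁺]²/(K1K2)) = 1 / (1 + 10^+2.64 + 10^+1.22)
   = 1 / (1 + 436.52 + 16.596) = 1/454.11 = 0.002202
[CO3²⁻] = α₂ × DIC = 0.002202 × 2.01 = 0.00443 mmol/L = 4.43 μmol/L

[CO3²⁻] = 4.43 μmol/L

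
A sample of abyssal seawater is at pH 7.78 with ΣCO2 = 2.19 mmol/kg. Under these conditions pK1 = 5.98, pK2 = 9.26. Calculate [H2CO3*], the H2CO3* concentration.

α₀ = 1 / (1 + K1/[H⁺] + K1K2/[H⁺]²) = 1 / (1 + 10^+1.80 + 10^+0.32)
   = 1 / (1 + 63.096 + 2.0893) = 1/66.185 = 0.01511
[CO2*] = α₀ × DIC = 0.01511 × 2.19 = 0.0331 mmol/kg

[CO2*] = 0.0331 mmol/kg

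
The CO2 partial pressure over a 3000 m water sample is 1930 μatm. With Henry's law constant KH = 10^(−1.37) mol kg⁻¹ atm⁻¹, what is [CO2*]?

KH = 10^(−1.37) = 4.266×10^-2 mol kg⁻¹ atm⁻¹
[CO2*] = KH · pCO2 = 4.266×10^-2 × 1930×10^-6 atm = 8.23×10^-5 mol/kg

[CO2*] = 82.3 μmol/kg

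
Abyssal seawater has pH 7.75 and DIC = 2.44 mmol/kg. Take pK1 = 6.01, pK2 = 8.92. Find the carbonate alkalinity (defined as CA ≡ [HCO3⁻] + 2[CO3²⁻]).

CA = 2.55 mmol/kg

CA = [HCO3⁻] + 2[CO3²⁻] = (α₁ + 2α₂)·DIC
At pH 7.75: [H⁺]/K1 = 10^-1.74 = 0.018197, K2/[H⁺] = 10^-1.17 = 0.067608
α₁ = 1/(1 + 0.018197 + 0.067608) = 1/1.0858 = 0.9210; α₂ = α₁·K2/[H⁺] = 0.06227
α₁ + 2α₂ = 1.0455
CA = 1.0455 × 2.44 = 2.55 mmol/kg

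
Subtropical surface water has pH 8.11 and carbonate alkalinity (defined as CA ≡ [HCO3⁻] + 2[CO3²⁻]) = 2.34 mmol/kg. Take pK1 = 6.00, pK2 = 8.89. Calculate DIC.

CA = [HCO3⁻] + 2[CO3²⁻] = (α₁ + 2α₂)·DIC
At pH 8.11: [H⁺]/K1 = 10^-2.11 = 0.0077625, K2/[H⁺] = 10^-0.78 = 0.16596
α₁ = 1/(1 + 0.0077625 + 0.16596) = 1/1.1737 = 0.8520; α₂ = α₁·K2/[H⁺] = 0.1414
α₁ + 2α₂ = 1.1348
DIC = CA / (α₁ + 2α₂) = 2.34 / 1.1348 = 2.06 mmol/kg

DIC = 2.06 mmol/kg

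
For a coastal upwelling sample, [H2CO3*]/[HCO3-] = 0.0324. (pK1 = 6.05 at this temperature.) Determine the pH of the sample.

pH = 7.54

From K1 = [H⁺][HCO3-]/[H2CO3*]:  pH = pK1 − log₁₀([H2CO3*]/[HCO3-])
log₁₀(0.0324) = -1.489
pH = 6.05 − (-1.489) = 7.54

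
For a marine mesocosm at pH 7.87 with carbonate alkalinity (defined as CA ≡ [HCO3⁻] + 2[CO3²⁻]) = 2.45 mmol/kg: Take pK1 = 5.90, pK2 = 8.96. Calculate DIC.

DIC = 2.30 mmol/kg

CA = [HCO3⁻] + 2[CO3²⁻] = (α₁ + 2α₂)·DIC
At pH 7.87: [H⁺]/K1 = 10^-1.97 = 0.010715, K2/[H⁺] = 10^-1.09 = 0.081283
α₁ = 1/(1 + 0.010715 + 0.081283) = 1/1.0920 = 0.9158; α₂ = α₁·K2/[H⁺] = 0.07444
α₁ + 2α₂ = 1.0646
DIC = CA / (α₁ + 2α₂) = 2.45 / 1.0646 = 2.30 mmol/kg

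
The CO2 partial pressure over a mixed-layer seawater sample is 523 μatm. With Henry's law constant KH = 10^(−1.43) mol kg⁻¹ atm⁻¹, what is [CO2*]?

[CO2*] = 19.4 μmol/kg

KH = 10^(−1.43) = 3.715×10^-2 mol kg⁻¹ atm⁻¹
[CO2*] = KH · pCO2 = 3.715×10^-2 × 523×10^-6 atm = 1.94×10^-5 mol/kg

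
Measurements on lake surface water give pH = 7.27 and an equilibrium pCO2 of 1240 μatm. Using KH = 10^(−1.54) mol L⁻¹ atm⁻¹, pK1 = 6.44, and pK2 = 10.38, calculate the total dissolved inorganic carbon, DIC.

[CO2*] = KH · pCO2 = 10^(−1.54) × 1240×10^-6 = 3.576×10^-5 mol/L
α₀ = 1/(1 + K1/[H⁺] + K1K2/[H⁺]²) = 1/(1 + 10^+0.83 + 10^-2.28) = 0.1288
DIC = [CO2*]/α₀ = 3.576×10^-5 / 0.1288 = 0.278 mmol/L

DIC = 0.278 mmol/L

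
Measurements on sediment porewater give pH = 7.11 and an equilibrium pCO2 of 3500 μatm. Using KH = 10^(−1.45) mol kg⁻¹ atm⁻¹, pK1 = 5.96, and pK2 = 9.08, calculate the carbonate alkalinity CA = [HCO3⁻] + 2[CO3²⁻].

CA = 1.79 mmol/kg

[CO2*] = KH · pCO2 = 10^(−1.45) × 3500×10^-6 = 1.242×10^-4 mol/kg
α₀ = 1/(1 + K1/[H⁺] + K1K2/[H⁺]²) = 1/(1 + 10^+1.15 + 10^-0.82) = 0.06546
DIC = [CO2*]/α₀ = 1.242×10^-4 / 0.06546 = 1.897 mmol/kg
CA = (α₁ + 2α₂)·DIC = (0.9246 + 2×0.009908) × 1.897 = 1.79 mmol/kg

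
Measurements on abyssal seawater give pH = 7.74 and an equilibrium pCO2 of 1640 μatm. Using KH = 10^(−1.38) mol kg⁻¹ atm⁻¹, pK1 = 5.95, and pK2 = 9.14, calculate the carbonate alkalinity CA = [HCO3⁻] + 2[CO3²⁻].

CA = 4.55 mmol/kg

[CO2*] = KH · pCO2 = 10^(−1.38) × 1640×10^-6 = 6.837×10^-5 mol/kg
α₀ = 1/(1 + K1/[H⁺] + K1K2/[H⁺]²) = 1/(1 + 10^+1.79 + 10^+0.39) = 0.01536
DIC = [CO2*]/α₀ = 6.837×10^-5 / 0.01536 = 4.452 mmol/kg
CA = (α₁ + 2α₂)·DIC = (0.9469 + 2×0.03770) × 4.452 = 4.55 mmol/kg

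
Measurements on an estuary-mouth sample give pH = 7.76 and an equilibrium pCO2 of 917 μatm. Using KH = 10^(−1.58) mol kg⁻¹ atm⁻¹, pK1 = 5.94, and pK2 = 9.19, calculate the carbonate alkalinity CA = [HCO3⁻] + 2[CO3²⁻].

[CO2*] = KH · pCO2 = 10^(−1.58) × 917×10^-6 = 2.412×10^-5 mol/kg
α₀ = 1/(1 + K1/[H⁺] + K1K2/[H⁺]²) = 1/(1 + 10^+1.82 + 10^+0.39) = 0.01438
DIC = [CO2*]/α₀ = 2.412×10^-5 / 0.01438 = 1.677 mmol/kg
CA = (α₁ + 2α₂)·DIC = (0.9503 + 2×0.03531) × 1.677 = 1.71 mmol/kg

CA = 1.71 mmol/kg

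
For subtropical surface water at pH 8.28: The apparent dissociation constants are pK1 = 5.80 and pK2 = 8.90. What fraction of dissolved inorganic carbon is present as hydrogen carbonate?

α₁ = 1 / (1 + [H⁺]/K1 + K2/[H⁺]) = 1 / (1 + 10^-2.48 + 10^-0.62)
   = 1 / (1 + 0.0033113 + 0.23988) = 1/1.2432 = 0.8044

α₁ = 0.804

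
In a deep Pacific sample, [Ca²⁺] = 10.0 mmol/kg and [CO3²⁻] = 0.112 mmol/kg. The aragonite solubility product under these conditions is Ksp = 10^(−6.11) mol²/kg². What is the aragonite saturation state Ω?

Ksp = 10^(−6.11) = 7.762×10^-7
Ω = [Ca²⁺][CO3²⁻]/Ksp = (10.0×10^-3)(0.112×10^-3) / 7.762×10^-7 = 1.44

Ω = 1.44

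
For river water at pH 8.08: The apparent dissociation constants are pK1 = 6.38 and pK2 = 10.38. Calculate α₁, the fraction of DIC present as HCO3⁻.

α₁ = 0.976

α₁ = 1 / (1 + [H⁺]/K1 + K2/[H⁺]) = 1 / (1 + 10^-1.70 + 10^-2.30)
   = 1 / (1 + 0.019953 + 0.0050119) = 1/1.0250 = 0.9756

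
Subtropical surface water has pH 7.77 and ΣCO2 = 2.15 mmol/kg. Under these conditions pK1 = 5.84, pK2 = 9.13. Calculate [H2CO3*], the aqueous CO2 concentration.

α₀ = 1 / (1 + K1/[H⁺] + K1K2/[H⁺]²) = 1 / (1 + 10^+1.93 + 10^+0.57)
   = 1 / (1 + 85.114 + 3.7154) = 1/89.829 = 0.01113
[CO2*] = α₀ × DIC = 0.01113 × 2.15 = 0.0239 mmol/kg

[CO2*] = 0.0239 mmol/kg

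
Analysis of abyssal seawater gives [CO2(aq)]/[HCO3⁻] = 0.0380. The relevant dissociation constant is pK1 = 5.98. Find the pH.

pH = 7.40

From K1 = [H⁺][HCO3⁻]/[CO2(aq)]:  pH = pK1 − log₁₀([CO2(aq)]/[HCO3⁻])
log₁₀(0.0380) = -1.420
pH = 5.98 − (-1.420) = 7.40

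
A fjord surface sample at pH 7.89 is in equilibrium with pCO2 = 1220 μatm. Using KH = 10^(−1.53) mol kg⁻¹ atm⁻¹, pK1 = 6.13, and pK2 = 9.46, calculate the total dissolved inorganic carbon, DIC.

DIC = 2.16 mmol/kg

[CO2*] = KH · pCO2 = 10^(−1.53) × 1220×10^-6 = 3.600×10^-5 mol/kg
α₀ = 1/(1 + K1/[H⁺] + K1K2/[H⁺]²) = 1/(1 + 10^+1.76 + 10^+0.19) = 0.01664
DIC = [CO2*]/α₀ = 3.600×10^-5 / 0.01664 = 2.16 mmol/kg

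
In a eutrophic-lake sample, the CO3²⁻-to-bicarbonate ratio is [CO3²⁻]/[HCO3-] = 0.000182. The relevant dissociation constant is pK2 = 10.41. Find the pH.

From K2 = [H⁺][CO3²⁻]/[HCO3-]:  pH = pK2 + log₁₀([CO3²⁻]/[HCO3-])
log₁₀(0.000182) = -3.740
pH = 10.41 + (-3.740) = 6.67

pH = 6.67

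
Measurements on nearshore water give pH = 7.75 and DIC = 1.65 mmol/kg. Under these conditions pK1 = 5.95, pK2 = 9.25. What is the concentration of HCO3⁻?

α₁ = 1 / (1 + [H⁺]/K1 + K2/[H⁺]) = 1 / (1 + 10^-1.80 + 10^-1.50)
   = 1 / (1 + 0.015849 + 0.031623) = 1/1.0475 = 0.9547
[HCO3⁻] = α₁ × DIC = 0.9547 × 1.65 = 1.58 mmol/kg

[HCO3⁻] = 1.58 mmol/kg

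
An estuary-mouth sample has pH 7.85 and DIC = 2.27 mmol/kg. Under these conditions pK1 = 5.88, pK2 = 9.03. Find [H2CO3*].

α₀ = 1 / (1 + K1/[H⁺] + K1K2/[H⁺]²) = 1 / (1 + 10^+1.97 + 10^+0.79)
   = 1 / (1 + 93.325 + 6.1660) = 1/100.49 = 0.009951
[CO2*] = α₀ × DIC = 0.009951 × 2.27 = 0.0226 mmol/kg

[CO2*] = 0.0226 mmol/kg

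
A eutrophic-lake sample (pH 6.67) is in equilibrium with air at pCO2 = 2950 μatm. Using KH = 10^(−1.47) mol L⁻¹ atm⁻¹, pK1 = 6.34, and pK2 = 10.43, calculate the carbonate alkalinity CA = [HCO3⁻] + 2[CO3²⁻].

CA = 0.214 mmol/L

[CO2*] = KH · pCO2 = 10^(−1.47) × 2950×10^-6 = 9.996×10^-5 mol/L
α₀ = 1/(1 + K1/[H⁺] + K1K2/[H⁺]²) = 1/(1 + 10^+0.33 + 10^-3.43) = 0.3186
DIC = [CO2*]/α₀ = 9.996×10^-5 / 0.3186 = 0.3137 mmol/L
CA = (α₁ + 2α₂)·DIC = (0.6812 + 2×0.0001184) × 0.3137 = 0.214 mmol/L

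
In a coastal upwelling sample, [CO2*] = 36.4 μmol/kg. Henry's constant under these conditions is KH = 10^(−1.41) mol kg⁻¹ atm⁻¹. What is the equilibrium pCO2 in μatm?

KH = 10^(−1.41) = 3.890×10^-2 mol kg⁻¹ atm⁻¹
pCO2 = [CO2*]/KH = 36.4×10^-6 / 3.890×10^-2 = 9.36×10^-4 atm = 936 μatm

pCO2 = 936 μatm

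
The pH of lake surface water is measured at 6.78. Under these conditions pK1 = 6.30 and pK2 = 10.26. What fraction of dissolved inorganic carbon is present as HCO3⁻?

α₁ = 1 / (1 + [H⁺]/K1 + K2/[H⁺]) = 1 / (1 + 10^-0.48 + 10^-3.48)
   = 1 / (1 + 0.33113 + 0.00033113) = 1/1.3315 = 0.7511

α₁ = 0.751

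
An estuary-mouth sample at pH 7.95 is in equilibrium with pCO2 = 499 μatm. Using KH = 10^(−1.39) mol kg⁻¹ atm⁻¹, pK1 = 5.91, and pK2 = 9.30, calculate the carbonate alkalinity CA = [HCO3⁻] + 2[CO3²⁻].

[CO2*] = KH · pCO2 = 10^(−1.39) × 499×10^-6 = 2.033×10^-5 mol/kg
α₀ = 1/(1 + K1/[H⁺] + K1K2/[H⁺]²) = 1/(1 + 10^+2.04 + 10^+0.69) = 0.008655
DIC = [CO2*]/α₀ = 2.033×10^-5 / 0.008655 = 2.349 mmol/kg
CA = (α₁ + 2α₂)·DIC = (0.9490 + 2×0.04239) × 2.349 = 2.43 mmol/kg

CA = 2.43 mmol/kg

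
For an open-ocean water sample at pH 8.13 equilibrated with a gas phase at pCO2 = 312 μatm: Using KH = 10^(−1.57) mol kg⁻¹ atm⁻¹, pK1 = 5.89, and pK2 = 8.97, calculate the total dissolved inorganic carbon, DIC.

DIC = 1.68 mmol/kg

[CO2*] = KH · pCO2 = 10^(−1.57) × 312×10^-6 = 8.398×10^-6 mol/kg
α₀ = 1/(1 + K1/[H⁺] + K1K2/[H⁺]²) = 1/(1 + 10^+2.24 + 10^+1.40) = 0.005003
DIC = [CO2*]/α₀ = 8.398×10^-6 / 0.005003 = 1.68 mmol/kg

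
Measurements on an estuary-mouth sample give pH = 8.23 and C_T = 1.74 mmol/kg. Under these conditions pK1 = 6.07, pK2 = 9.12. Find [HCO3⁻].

α₁ = 1 / (1 + [H⁺]/K1 + K2/[H⁺]) = 1 / (1 + 10^-2.16 + 10^-0.89)
   = 1 / (1 + 0.0069183 + 0.12882) = 1/1.1357 = 0.8805
[HCO3⁻] = α₁ × DIC = 0.8805 × 1.74 = 1.53 mmol/kg

[HCO3⁻] = 1.53 mmol/kg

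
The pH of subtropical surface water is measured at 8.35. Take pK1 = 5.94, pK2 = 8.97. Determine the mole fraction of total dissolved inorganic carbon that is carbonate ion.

α₂ = 0.193

α₂ = 1 / (1 + [H⁺]/K2 + [H⁺]²/(K1K2)) = 1 / (1 + 10^+0.62 + 10^-1.79)
   = 1 / (1 + 4.1687 + 0.016218) = 1/5.1849 = 0.1929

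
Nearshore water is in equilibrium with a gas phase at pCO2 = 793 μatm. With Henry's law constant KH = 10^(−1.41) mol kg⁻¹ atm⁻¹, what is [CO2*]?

[CO2*] = 30.9 μmol/kg

KH = 10^(−1.41) = 3.890×10^-2 mol kg⁻¹ atm⁻¹
[CO2*] = KH · pCO2 = 3.890×10^-2 × 793×10^-6 atm = 3.09×10^-5 mol/kg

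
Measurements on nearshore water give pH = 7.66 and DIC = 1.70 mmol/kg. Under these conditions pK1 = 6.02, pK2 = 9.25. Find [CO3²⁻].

α₂ = 1 / (1 + [H⁺]/K2 + [H⁺]²/(K1K2)) = 1 / (1 + 10^+1.59 + 10^-0.05)
   = 1 / (1 + 38.905 + 0.89125) = 1/40.796 = 0.02451
[CO3²⁻] = α₂ × DIC = 0.02451 × 1.70 = 0.0417 mmol/kg

[CO3²⁻] = 0.0417 mmol/kg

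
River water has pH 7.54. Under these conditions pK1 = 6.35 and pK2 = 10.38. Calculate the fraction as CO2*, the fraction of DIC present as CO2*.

α₀ = 0.0606

α₀ = 1 / (1 + K1/[H⁺] + K1K2/[H⁺]²) = 1 / (1 + 10^+1.19 + 10^-1.65)
   = 1 / (1 + 15.488 + 0.022387) = 1/16.511 = 0.06057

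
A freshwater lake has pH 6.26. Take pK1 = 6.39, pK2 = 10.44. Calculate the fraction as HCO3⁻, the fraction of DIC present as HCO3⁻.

α₁ = 1 / (1 + [H⁺]/K1 + K2/[H⁺]) = 1 / (1 + 10^+0.13 + 10^-4.18)
   = 1 / (1 + 1.3490 + 6.6069×10^-5) = 1/2.3490 = 0.4257

α₁ = 0.426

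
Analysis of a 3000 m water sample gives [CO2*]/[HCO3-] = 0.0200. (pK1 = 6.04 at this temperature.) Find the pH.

pH = 7.74

From K1 = [H⁺][HCO3-]/[CO2*]:  pH = pK1 − log₁₀([CO2*]/[HCO3-])
log₁₀(0.0200) = -1.699
pH = 6.04 − (-1.699) = 7.74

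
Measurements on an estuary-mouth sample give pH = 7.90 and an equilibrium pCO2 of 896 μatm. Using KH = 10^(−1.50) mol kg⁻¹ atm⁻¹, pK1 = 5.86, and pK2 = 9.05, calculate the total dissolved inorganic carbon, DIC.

DIC = 3.36 mmol/kg

[CO2*] = KH · pCO2 = 10^(−1.50) × 896×10^-6 = 2.833×10^-5 mol/kg
α₀ = 1/(1 + K1/[H⁺] + K1K2/[H⁺]²) = 1/(1 + 10^+2.04 + 10^+0.89) = 0.008445
DIC = [CO2*]/α₀ = 2.833×10^-5 / 0.008445 = 3.36 mmol/kg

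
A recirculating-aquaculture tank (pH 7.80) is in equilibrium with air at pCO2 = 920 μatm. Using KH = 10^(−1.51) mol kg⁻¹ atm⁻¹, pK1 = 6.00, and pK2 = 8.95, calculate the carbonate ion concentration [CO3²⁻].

[CO3²⁻] = 0.127 mmol/kg

[CO2*] = KH · pCO2 = 10^(−1.51) × 920×10^-6 = 2.843×10^-5 mol/kg
α₀ = 1/(1 + K1/[H⁺] + K1K2/[H⁺]²) = 1/(1 + 10^+1.80 + 10^+0.65) = 0.01459
DIC = [CO2*]/α₀ = 2.843×10^-5 / 0.01459 = 1.949 mmol/kg
[CO3²⁻] = α₂·DIC; α₂ = 0.06515, so [CO3²⁻] = 0.06515 × 1.949 = 0.127 mmol/kg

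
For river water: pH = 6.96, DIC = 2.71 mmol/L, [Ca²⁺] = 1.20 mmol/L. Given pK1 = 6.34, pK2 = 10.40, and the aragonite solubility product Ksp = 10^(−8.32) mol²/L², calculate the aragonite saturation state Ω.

α₂ = 1 / (1 + [H⁺]/K2 + [H⁺]²/(K1K2)) = 1 / (1 + 10^+3.44 + 10^+2.82)
   = 1 / (1 + 2754.2 + 660.69) = 1/3415.9 = 0.0002927
[CO3²⁻] = α₂ × DIC = 0.0002927 × 2.71 = 0.0007933 mmol/L = 0.7933 μmol/L
Ksp = 10^(−8.32) = 4.786×10^-9
Ω = [Ca²⁺][CO3²⁻]/Ksp = (1.20×10^-3)(7.933×10^-7) / 4.786×10^-9 = 0.199

Ω = 0.199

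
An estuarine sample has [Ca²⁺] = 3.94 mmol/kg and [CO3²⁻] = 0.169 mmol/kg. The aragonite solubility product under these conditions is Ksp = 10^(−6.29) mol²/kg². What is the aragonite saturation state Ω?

Ksp = 10^(−6.29) = 5.129×10^-7
Ω = [Ca²⁺][CO3²⁻]/Ksp = (3.94×10^-3)(0.169×10^-3) / 5.129×10^-7 = 1.30

Ω = 1.30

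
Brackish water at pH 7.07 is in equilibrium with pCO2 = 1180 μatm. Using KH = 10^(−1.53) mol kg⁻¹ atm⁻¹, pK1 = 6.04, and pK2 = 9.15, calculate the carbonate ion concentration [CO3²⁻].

[CO3²⁻] = 3.10 μmol/kg

[CO2*] = KH · pCO2 = 10^(−1.53) × 1180×10^-6 = 3.482×10^-5 mol/kg
α₀ = 1/(1 + K1/[H⁺] + K1K2/[H⁺]²) = 1/(1 + 10^+1.03 + 10^-1.05) = 0.08471
DIC = [CO2*]/α₀ = 3.482×10^-5 / 0.08471 = 0.4111 mmol/kg
[CO3²⁻] = α₂·DIC; α₂ = 0.007550, so [CO3²⁻] = 0.007550 × 0.4111 = 0.00310 mmol/kg = 3.10 μmol/kg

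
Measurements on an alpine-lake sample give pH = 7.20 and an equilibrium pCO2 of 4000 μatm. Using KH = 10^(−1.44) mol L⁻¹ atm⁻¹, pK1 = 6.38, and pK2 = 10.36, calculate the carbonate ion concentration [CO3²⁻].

[CO2*] = KH · pCO2 = 10^(−1.44) × 4000×10^-6 = 1.452×10^-4 mol/L
α₀ = 1/(1 + K1/[H⁺] + K1K2/[H⁺]²) = 1/(1 + 10^+0.82 + 10^-2.34) = 0.1314
DIC = [CO2*]/α₀ = 1.452×10^-4 / 0.1314 = 1.105 mmol/L
[CO3²⁻] = α₂·DIC; α₂ = 0.0006005, so [CO3²⁻] = 0.0006005 × 1.105 = 0.000664 mmol/L = 0.664 μmol/L

[CO3²⁻] = 0.664 μmol/L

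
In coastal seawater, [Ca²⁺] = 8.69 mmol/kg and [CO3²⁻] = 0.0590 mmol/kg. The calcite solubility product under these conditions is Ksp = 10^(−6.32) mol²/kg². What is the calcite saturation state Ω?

Ksp = 10^(−6.32) = 4.786×10^-7
Ω = [Ca²⁺][CO3²⁻]/Ksp = (8.69×10^-3)(0.0590×10^-3) / 4.786×10^-7 = 1.07

Ω = 1.07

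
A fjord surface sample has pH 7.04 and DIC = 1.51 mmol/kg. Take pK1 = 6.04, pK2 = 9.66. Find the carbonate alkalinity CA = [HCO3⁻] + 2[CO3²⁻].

CA = [HCO3⁻] + 2[CO3²⁻] = (α₁ + 2α₂)·DIC
At pH 7.04: [H⁺]/K1 = 10^-1.00 = 0.10000, K2/[H⁺] = 10^-2.62 = 0.0023988
α₁ = 1/(1 + 0.10000 + 0.0023988) = 1/1.1024 = 0.9071; α₂ = α₁·K2/[H⁺] = 0.002176
α₁ + 2α₂ = 0.9115
CA = 0.9115 × 1.51 = 1.38 mmol/kg

CA = 1.38 mmol/kg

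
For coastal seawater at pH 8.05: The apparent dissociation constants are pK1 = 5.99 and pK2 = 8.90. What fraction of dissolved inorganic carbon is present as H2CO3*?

α₀ = 0.00757

α₀ = 1 / (1 + K1/[H⁺] + K1K2/[H⁺]²) = 1 / (1 + 10^+2.06 + 10^+1.21)
   = 1 / (1 + 114.82 + 16.218) = 1/132.03 = 0.007574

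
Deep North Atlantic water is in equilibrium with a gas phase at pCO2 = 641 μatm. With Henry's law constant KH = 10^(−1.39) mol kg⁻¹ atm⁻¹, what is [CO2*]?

KH = 10^(−1.39) = 4.074×10^-2 mol kg⁻¹ atm⁻¹
[CO2*] = KH · pCO2 = 4.074×10^-2 × 641×10^-6 atm = 2.61×10^-5 mol/kg

[CO2*] = 26.1 μmol/kg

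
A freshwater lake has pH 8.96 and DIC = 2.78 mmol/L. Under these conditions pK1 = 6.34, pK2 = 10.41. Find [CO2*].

[CO2*] = 6.43 μmol/L

α₀ = 1 / (1 + K1/[H⁺] + K1K2/[H⁺]²) = 1 / (1 + 10^+2.62 + 10^+1.17)
   = 1 / (1 + 416.87 + 14.791) = 1/432.66 = 0.002311
[CO2*] = α₀ × DIC = 0.002311 × 2.78 = 0.00643 mmol/L = 6.43 μmol/L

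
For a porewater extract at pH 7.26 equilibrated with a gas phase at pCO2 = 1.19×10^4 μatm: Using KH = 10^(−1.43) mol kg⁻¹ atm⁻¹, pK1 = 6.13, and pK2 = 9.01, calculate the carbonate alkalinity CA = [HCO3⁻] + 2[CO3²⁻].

[CO2*] = KH · pCO2 = 10^(−1.43) × 1.19×10^4×10^-6 = 4.421×10^-4 mol/kg
α₀ = 1/(1 + K1/[H⁺] + K1K2/[H⁺]²) = 1/(1 + 10^+1.13 + 10^-0.62) = 0.06789
DIC = [CO2*]/α₀ = 4.421×10^-4 / 0.06789 = 6.512 mmol/kg
CA = (α₁ + 2α₂)·DIC = (0.9158 + 2×0.01629) × 6.512 = 6.18 mmol/kg

CA = 6.18 mmol/kg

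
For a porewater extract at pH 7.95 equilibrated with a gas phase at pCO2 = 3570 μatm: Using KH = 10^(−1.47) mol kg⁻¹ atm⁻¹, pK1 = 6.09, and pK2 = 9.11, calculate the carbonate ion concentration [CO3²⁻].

[CO2*] = KH · pCO2 = 10^(−1.47) × 3570×10^-6 = 1.210×10^-4 mol/kg
α₀ = 1/(1 + K1/[H⁺] + K1K2/[H⁺]²) = 1/(1 + 10^+1.86 + 10^+0.70) = 0.01275
DIC = [CO2*]/α₀ = 1.210×10^-4 / 0.01275 = 9.491 mmol/kg
[CO3²⁻] = α₂·DIC; α₂ = 0.06388, so [CO3²⁻] = 0.06388 × 9.491 = 0.606 mmol/kg

[CO3²⁻] = 0.606 mmol/kg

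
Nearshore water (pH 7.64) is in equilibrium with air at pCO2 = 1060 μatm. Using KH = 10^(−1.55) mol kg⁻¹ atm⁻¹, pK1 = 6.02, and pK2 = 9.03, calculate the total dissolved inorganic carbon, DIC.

[CO2*] = KH · pCO2 = 10^(−1.55) × 1060×10^-6 = 2.987×10^-5 mol/kg
α₀ = 1/(1 + K1/[H⁺] + K1K2/[H⁺]²) = 1/(1 + 10^+1.62 + 10^+0.23) = 0.02253
DIC = [CO2*]/α₀ = 2.987×10^-5 / 0.02253 = 1.33 mmol/kg

DIC = 1.33 mmol/kg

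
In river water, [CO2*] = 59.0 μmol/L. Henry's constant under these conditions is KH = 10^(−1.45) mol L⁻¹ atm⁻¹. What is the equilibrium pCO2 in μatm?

KH = 10^(−1.45) = 3.548×10^-2 mol L⁻¹ atm⁻¹
pCO2 = [CO2*]/KH = 59.0×10^-6 / 3.548×10^-2 = 1.66×10^-3 atm = 1660 μatm

pCO2 = 1660 μatm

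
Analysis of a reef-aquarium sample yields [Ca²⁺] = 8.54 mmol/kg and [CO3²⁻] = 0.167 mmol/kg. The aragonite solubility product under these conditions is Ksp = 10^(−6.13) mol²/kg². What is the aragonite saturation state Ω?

Ω = 1.92

Ksp = 10^(−6.13) = 7.413×10^-7
Ω = [Ca²⁺][CO3²⁻]/Ksp = (8.54×10^-3)(0.167×10^-3) / 7.413×10^-7 = 1.92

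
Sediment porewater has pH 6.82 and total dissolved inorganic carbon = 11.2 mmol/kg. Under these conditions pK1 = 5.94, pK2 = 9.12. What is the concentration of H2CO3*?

α₀ = 1 / (1 + K1/[H⁺] + K1K2/[H⁺]²) = 1 / (1 + 10^+0.88 + 10^-1.42)
   = 1 / (1 + 7.5858 + 0.038019) = 1/8.6238 = 0.1160
[CO2*] = α₀ × DIC = 0.1160 × 11.2 = 1.30 mmol/kg

[CO2*] = 1.30 mmol/kg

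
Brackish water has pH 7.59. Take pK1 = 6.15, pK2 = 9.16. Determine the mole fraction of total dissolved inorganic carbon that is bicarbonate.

α₁ = 1 / (1 + [H⁺]/K1 + K2/[H⁺]) = 1 / (1 + 10^-1.44 + 10^-1.57)
   = 1 / (1 + 0.036308 + 0.026915) = 1/1.0632 = 0.9405

α₁ = 0.941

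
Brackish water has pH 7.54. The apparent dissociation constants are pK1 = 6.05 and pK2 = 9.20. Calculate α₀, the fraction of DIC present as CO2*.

α₀ = 0.0307

α₀ = 1 / (1 + K1/[H⁺] + K1K2/[H⁺]²) = 1 / (1 + 10^+1.49 + 10^-0.17)
   = 1 / (1 + 30.903 + 0.67608) = 1/32.579 = 0.03069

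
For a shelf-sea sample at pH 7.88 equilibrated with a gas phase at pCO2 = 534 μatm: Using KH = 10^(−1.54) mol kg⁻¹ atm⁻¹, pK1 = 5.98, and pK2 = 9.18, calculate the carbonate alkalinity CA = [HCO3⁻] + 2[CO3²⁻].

[CO2*] = KH · pCO2 = 10^(−1.54) × 534×10^-6 = 1.540×10^-5 mol/kg
α₀ = 1/(1 + K1/[H⁺] + K1K2/[H⁺]²) = 1/(1 + 10^+1.90 + 10^+0.60) = 0.01185
DIC = [CO2*]/α₀ = 1.540×10^-5 / 0.01185 = 1.300 mmol/kg
CA = (α₁ + 2α₂)·DIC = (0.9410 + 2×0.04716) × 1.300 = 1.35 mmol/kg

CA = 1.35 mmol/kg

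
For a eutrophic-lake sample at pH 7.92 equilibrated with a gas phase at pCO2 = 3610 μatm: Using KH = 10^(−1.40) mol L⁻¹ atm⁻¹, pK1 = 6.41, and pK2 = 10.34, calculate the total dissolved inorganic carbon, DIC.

DIC = 4.81 mmol/L

[CO2*] = KH · pCO2 = 10^(−1.40) × 3610×10^-6 = 1.437×10^-4 mol/L
α₀ = 1/(1 + K1/[H⁺] + K1K2/[H⁺]²) = 1/(1 + 10^+1.51 + 10^-0.91) = 0.02987
DIC = [CO2*]/α₀ = 1.437×10^-4 / 0.02987 = 4.81 mmol/L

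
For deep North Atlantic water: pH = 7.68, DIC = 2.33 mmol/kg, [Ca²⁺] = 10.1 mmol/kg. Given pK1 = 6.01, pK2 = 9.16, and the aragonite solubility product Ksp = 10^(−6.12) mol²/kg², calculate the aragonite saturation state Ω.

α₂ = 1 / (1 + [H⁺]/K2 + [H⁺]²/(K1K2)) = 1 / (1 + 10^+1.48 + 10^-0.19)
   = 1 / (1 + 30.200 + 0.64565) = 1/31.845 = 0.03140
[CO3²⁻] = α₂ × DIC = 0.03140 × 2.33 = 0.07317 mmol/kg
Ksp = 10^(−6.12) = 7.586×10^-7
Ω = [Ca²⁺][CO3²⁻]/Ksp = (10.1×10^-3)(7.317×10^-5) / 7.586×10^-7 = 0.974

Ω = 0.974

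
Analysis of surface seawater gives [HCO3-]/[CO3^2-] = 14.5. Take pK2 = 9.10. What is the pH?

pH = 7.94

From K2 = [H⁺][CO3^2-]/[HCO3-]:  pH = pK2 − log₁₀([HCO3-]/[CO3^2-])
log₁₀(14.5) = +1.161
pH = 9.10 − (+1.161) = 7.94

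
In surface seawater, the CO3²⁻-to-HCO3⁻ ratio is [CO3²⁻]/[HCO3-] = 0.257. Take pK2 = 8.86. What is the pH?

pH = 8.27

From K2 = [H⁺][CO3²⁻]/[HCO3-]:  pH = pK2 + log₁₀([CO3²⁻]/[HCO3-])
log₁₀(0.257) = -0.590
pH = 8.86 + (-0.590) = 8.27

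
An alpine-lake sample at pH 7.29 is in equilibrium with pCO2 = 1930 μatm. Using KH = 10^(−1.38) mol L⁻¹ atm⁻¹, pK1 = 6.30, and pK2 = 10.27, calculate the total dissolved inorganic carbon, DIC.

[CO2*] = KH · pCO2 = 10^(−1.38) × 1930×10^-6 = 8.046×10^-5 mol/L
α₀ = 1/(1 + K1/[H⁺] + K1K2/[H⁺]²) = 1/(1 + 10^+0.99 + 10^-1.99) = 0.09274
DIC = [CO2*]/α₀ = 8.046×10^-5 / 0.09274 = 0.868 mmol/L

DIC = 0.868 mmol/L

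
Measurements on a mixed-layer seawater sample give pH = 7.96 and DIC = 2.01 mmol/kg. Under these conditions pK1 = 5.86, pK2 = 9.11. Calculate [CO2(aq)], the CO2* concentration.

α₀ = 1 / (1 + K1/[H⁺] + K1K2/[H⁺]²) = 1 / (1 + 10^+2.10 + 10^+0.95)
   = 1 / (1 + 125.89 + 8.9125) = 1/135.81 = 0.007363
[CO2*] = α₀ × DIC = 0.007363 × 2.01 = 0.0148 mmol/kg = 14.8 μmol/kg

[CO2*] = 14.8 μmol/kg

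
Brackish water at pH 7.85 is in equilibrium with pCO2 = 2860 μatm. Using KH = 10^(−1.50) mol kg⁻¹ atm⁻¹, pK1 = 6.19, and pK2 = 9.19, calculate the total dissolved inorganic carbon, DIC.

[CO2*] = KH · pCO2 = 10^(−1.50) × 2860×10^-6 = 9.044×10^-5 mol/kg
α₀ = 1/(1 + K1/[H⁺] + K1K2/[H⁺]²) = 1/(1 + 10^+1.66 + 10^+0.32) = 0.02049
DIC = [CO2*]/α₀ = 9.044×10^-5 / 0.02049 = 4.41 mmol/kg

DIC = 4.41 mmol/kg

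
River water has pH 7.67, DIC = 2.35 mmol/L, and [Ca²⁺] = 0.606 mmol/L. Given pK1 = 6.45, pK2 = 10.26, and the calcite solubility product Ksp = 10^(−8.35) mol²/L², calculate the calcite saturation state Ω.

Ω = 0.771

α₂ = 1 / (1 + [H⁺]/K2 + [H⁺]²/(K1K2)) = 1 / (1 + 10^+2.59 + 10^+1.37)
   = 1 / (1 + 389.05 + 23.442) = 1/413.49 = 0.002418
[CO3²⁻] = α₂ × DIC = 0.002418 × 2.35 = 0.005683 mmol/L = 5.683 μmol/L
Ksp = 10^(−8.35) = 4.467×10^-9
Ω = [Ca²⁺][CO3²⁻]/Ksp = (0.606×10^-3)(5.683×10^-6) / 4.467×10^-9 = 0.771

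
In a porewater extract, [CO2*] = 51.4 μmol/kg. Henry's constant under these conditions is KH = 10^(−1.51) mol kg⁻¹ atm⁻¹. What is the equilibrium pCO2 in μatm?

KH = 10^(−1.51) = 3.090×10^-2 mol kg⁻¹ atm⁻¹
pCO2 = [CO2*]/KH = 51.4×10^-6 / 3.090×10^-2 = 1.66×10^-3 atm = 1660 μatm

pCO2 = 1660 μatm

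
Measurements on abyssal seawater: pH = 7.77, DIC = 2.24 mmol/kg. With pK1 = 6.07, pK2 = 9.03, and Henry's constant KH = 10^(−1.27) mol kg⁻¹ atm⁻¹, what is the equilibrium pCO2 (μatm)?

α₀ = 1 / (1 + K1/[H⁺] + K1K2/[H⁺]²) = 1 / (1 + 10^+1.70 + 10^+0.44)
   = 1 / (1 + 50.119 + 2.7542) = 1/53.873 = 0.01856
[CO2*] = α₀ × DIC = 0.01856 × 2.24 = 0.04158 mmol/kg
pCO2 = [CO2*]/KH = 4.158×10^-5 / 5.370×10^-2 = 774 μatm

pCO2 = 774 μatm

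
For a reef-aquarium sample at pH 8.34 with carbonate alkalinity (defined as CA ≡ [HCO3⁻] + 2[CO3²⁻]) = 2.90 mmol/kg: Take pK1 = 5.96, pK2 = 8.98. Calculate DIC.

CA = [HCO3⁻] + 2[CO3²⁻] = (α₁ + 2α₂)·DIC
At pH 8.34: [H⁺]/K1 = 10^-2.38 = 0.0041687, K2/[H⁺] = 10^-0.64 = 0.22909
α₁ = 1/(1 + 0.0041687 + 0.22909) = 1/1.2333 = 0.8109; α₂ = α₁·K2/[H⁺] = 0.1858
α₁ + 2α₂ = 1.1824
DIC = CA / (α₁ + 2α₂) = 2.90 / 1.1824 = 2.45 mmol/kg

DIC = 2.45 mmol/kg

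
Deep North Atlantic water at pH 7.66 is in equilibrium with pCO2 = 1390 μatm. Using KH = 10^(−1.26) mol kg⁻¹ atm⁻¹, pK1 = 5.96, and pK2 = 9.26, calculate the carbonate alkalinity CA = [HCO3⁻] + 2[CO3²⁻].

[CO2*] = KH · pCO2 = 10^(−1.26) × 1390×10^-6 = 7.639×10^-5 mol/kg
α₀ = 1/(1 + K1/[H⁺] + K1K2/[H⁺]²) = 1/(1 + 10^+1.70 + 10^+0.10) = 0.01909
DIC = [CO2*]/α₀ = 7.639×10^-5 / 0.01909 = 4.001 mmol/kg
CA = (α₁ + 2α₂)·DIC = (0.9569 + 2×0.02404) × 4.001 = 4.02 mmol/kg

CA = 4.02 mmol/kg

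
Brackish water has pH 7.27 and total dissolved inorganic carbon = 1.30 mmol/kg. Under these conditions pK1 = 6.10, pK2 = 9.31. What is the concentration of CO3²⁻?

[CO3²⁻] = 11.0 μmol/kg

α₂ = 1 / (1 + [H⁺]/K2 + [H⁺]²/(K1K2)) = 1 / (1 + 10^+2.04 + 10^+0.87)
   = 1 / (1 + 109.65 + 7.4131) = 1/118.06 = 0.008470
[CO3²⁻] = α₂ × DIC = 0.008470 × 1.30 = 0.0110 mmol/kg = 11.0 μmol/kg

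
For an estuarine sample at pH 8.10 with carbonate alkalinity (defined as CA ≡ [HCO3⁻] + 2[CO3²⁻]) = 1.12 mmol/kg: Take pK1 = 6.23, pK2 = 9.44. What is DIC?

CA = [HCO3⁻] + 2[CO3²⁻] = (α₁ + 2α₂)·DIC
At pH 8.10: [H⁺]/K1 = 10^-1.87 = 0.013490, K2/[H⁺] = 10^-1.34 = 0.045709
α₁ = 1/(1 + 0.013490 + 0.045709) = 1/1.0592 = 0.9441; α₂ = α₁·K2/[H⁺] = 0.04315
α₁ + 2α₂ = 1.0304
DIC = CA / (α₁ + 2α₂) = 1.12 / 1.0304 = 1.09 mmol/kg

DIC = 1.09 mmol/kg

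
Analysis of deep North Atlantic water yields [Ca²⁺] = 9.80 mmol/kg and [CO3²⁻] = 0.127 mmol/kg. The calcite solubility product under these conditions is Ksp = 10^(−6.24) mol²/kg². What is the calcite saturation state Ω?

Ksp = 10^(−6.24) = 5.754×10^-7
Ω = [Ca²⁺][CO3²⁻]/Ksp = (9.80×10^-3)(0.127×10^-3) / 5.754×10^-7 = 2.16

Ω = 2.16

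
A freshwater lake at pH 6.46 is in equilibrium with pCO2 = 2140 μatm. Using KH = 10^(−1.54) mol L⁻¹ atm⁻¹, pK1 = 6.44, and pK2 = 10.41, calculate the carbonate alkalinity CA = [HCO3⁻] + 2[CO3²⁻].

CA = 0.0646 mmol/L

[CO2*] = KH · pCO2 = 10^(−1.54) × 2140×10^-6 = 6.172×10^-5 mol/L
α₀ = 1/(1 + K1/[H⁺] + K1K2/[H⁺]²) = 1/(1 + 10^+0.02 + 10^-3.93) = 0.4885
DIC = [CO2*]/α₀ = 6.172×10^-5 / 0.4885 = 0.1264 mmol/L
CA = (α₁ + 2α₂)·DIC = (0.5115 + 2×5.739×10^-5) × 0.1264 = 0.0646 mmol/L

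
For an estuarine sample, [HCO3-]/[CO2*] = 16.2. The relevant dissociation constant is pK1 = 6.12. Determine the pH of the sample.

pH = 7.33

From K1 = [H⁺][HCO3-]/[CO2*]:  pH = pK1 + log₁₀([HCO3-]/[CO2*])
log₁₀(16.2) = +1.210
pH = 6.12 + (+1.210) = 7.33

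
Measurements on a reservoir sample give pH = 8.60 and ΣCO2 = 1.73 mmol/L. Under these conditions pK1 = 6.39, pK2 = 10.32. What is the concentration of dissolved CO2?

[CO2*] = 10.4 μmol/L

α₀ = 1 / (1 + K1/[H⁺] + K1K2/[H⁺]²) = 1 / (1 + 10^+2.21 + 10^+0.49)
   = 1 / (1 + 162.18 + 3.0903) = 1/166.27 = 0.006014
[CO2*] = α₀ × DIC = 0.006014 × 1.73 = 0.0104 mmol/L = 10.4 μmol/L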